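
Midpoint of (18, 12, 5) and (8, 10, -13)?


Midpoint = ((18+8)/2, (12+10)/2, (5+-13)/2) = (13, 11, -4)

(13, 11, -4)


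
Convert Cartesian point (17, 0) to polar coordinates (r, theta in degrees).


r = sqrt(17^2 + 0^2) = 17
theta = atan2(0, 17) = 0 degrees

r = 17, theta = 0 degrees


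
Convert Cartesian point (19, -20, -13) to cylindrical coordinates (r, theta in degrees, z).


r = sqrt(19^2 + (-20)^2) = 27.5862
theta = atan2(-20, 19) = 313.5312 deg
z = -13

r = 27.5862, theta = 313.5312 deg, z = -13


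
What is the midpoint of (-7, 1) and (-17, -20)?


Midpoint = ((-7+-17)/2, (1+-20)/2) = (-12, -9.5)

(-12, -9.5)


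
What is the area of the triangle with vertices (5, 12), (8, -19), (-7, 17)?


Area = |x1(y2-y3) + x2(y3-y1) + x3(y1-y2)| / 2
= |5*(-19-17) + 8*(17-12) + -7*(12--19)| / 2
= 178.5

178.5


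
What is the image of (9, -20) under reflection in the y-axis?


Reflection across y-axis: (x, y) -> (-x, y)
(9, -20) -> (-9, -20)

(-9, -20)


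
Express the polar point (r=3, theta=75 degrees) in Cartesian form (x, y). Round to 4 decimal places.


x = 3 * cos(75) = 0.7765
y = 3 * sin(75) = 2.8978

(0.7765, 2.8978)


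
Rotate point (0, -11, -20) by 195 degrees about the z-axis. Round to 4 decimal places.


x' = 0*cos(195) - -11*sin(195) = -2.847
y' = 0*sin(195) + -11*cos(195) = 10.6252
z' = -20

(-2.847, 10.6252, -20)


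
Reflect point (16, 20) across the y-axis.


Reflection across y-axis: (x, y) -> (-x, y)
(16, 20) -> (-16, 20)

(-16, 20)


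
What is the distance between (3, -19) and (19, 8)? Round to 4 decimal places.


d = sqrt((19-3)^2 + (8--19)^2) = 31.3847

31.3847


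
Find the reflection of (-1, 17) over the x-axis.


Reflection across x-axis: (x, y) -> (x, -y)
(-1, 17) -> (-1, -17)

(-1, -17)


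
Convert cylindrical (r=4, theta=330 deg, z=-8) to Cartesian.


x = 4 * cos(330) = 3.4641
y = 4 * sin(330) = -2
z = -8

(3.4641, -2, -8)


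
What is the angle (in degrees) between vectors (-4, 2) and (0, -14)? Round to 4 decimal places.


dot = -4*0 + 2*-14 = -28
|u| = 4.4721, |v| = 14
cos(angle) = -0.4472
angle = 116.5651 degrees

116.5651 degrees


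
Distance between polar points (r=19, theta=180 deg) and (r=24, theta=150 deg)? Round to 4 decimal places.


d = sqrt(r1^2 + r2^2 - 2*r1*r2*cos(t2-t1))
d = sqrt(19^2 + 24^2 - 2*19*24*cos(150-180)) = 12.132

12.132


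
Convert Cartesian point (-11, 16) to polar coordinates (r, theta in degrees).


r = sqrt((-11)^2 + 16^2) = 19.4165
theta = atan2(16, -11) = 124.5085 degrees

r = 19.4165, theta = 124.5085 degrees


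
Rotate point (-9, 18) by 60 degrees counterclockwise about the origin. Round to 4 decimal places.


x' = -9*cos(60) - 18*sin(60) = -20.0885
y' = -9*sin(60) + 18*cos(60) = 1.2058

(-20.0885, 1.2058)


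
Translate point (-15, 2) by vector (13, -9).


Translation: (x+dx, y+dy) = (-15+13, 2+-9) = (-2, -7)

(-2, -7)


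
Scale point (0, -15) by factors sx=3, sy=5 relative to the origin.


Scaling: (x*sx, y*sy) = (0*3, -15*5) = (0, -75)

(0, -75)


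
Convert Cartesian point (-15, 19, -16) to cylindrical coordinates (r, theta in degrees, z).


r = sqrt((-15)^2 + 19^2) = 24.2074
theta = atan2(19, -15) = 128.2902 deg
z = -16

r = 24.2074, theta = 128.2902 deg, z = -16


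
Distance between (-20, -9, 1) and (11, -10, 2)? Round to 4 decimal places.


d = sqrt((11--20)^2 + (-10--9)^2 + (2-1)^2) = 31.0322

31.0322


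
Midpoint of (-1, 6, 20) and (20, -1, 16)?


Midpoint = ((-1+20)/2, (6+-1)/2, (20+16)/2) = (9.5, 2.5, 18)

(9.5, 2.5, 18)


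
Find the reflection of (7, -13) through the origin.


Reflection through origin: (x, y) -> (-x, -y)
(7, -13) -> (-7, 13)

(-7, 13)


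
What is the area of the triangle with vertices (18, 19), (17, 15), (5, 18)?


Area = |x1(y2-y3) + x2(y3-y1) + x3(y1-y2)| / 2
= |18*(15-18) + 17*(18-19) + 5*(19-15)| / 2
= 25.5

25.5


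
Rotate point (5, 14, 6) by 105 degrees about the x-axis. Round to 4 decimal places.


x' = 5
y' = 14*cos(105) - 6*sin(105) = -9.419
z' = 14*sin(105) + 6*cos(105) = 11.97

(5, -9.419, 11.97)


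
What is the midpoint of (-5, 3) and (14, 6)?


Midpoint = ((-5+14)/2, (3+6)/2) = (4.5, 4.5)

(4.5, 4.5)


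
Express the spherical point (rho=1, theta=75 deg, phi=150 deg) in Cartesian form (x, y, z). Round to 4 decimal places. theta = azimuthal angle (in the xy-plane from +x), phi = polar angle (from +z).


x = 1 * sin(150) * cos(75) = 0.1294
y = 1 * sin(150) * sin(75) = 0.483
z = 1 * cos(150) = -0.866

(0.1294, 0.483, -0.866)


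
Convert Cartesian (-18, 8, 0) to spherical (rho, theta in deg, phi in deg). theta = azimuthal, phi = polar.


rho = sqrt((-18)^2 + 8^2 + 0^2) = 19.6977
theta = atan2(8, -18) = 156.0375 deg
phi = acos(0/19.6977) = 90 deg

rho = 19.6977, theta = 156.0375 deg, phi = 90 deg


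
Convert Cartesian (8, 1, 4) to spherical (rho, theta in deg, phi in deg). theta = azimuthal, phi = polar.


rho = sqrt(8^2 + 1^2 + 4^2) = 9
theta = atan2(1, 8) = 7.125 deg
phi = acos(4/9) = 63.6122 deg

rho = 9, theta = 7.125 deg, phi = 63.6122 deg


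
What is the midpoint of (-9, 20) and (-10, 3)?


Midpoint = ((-9+-10)/2, (20+3)/2) = (-9.5, 11.5)

(-9.5, 11.5)


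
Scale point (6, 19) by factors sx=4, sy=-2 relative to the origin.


Scaling: (x*sx, y*sy) = (6*4, 19*-2) = (24, -38)

(24, -38)


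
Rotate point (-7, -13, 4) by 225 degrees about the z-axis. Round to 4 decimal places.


x' = -7*cos(225) - -13*sin(225) = -4.2426
y' = -7*sin(225) + -13*cos(225) = 14.1421
z' = 4

(-4.2426, 14.1421, 4)


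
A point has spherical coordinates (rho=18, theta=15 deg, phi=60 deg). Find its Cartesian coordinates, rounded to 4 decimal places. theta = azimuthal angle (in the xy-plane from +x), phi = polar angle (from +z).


x = 18 * sin(60) * cos(15) = 15.0573
y = 18 * sin(60) * sin(15) = 4.0346
z = 18 * cos(60) = 9

(15.0573, 4.0346, 9)


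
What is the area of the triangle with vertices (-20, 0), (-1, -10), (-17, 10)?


Area = |x1(y2-y3) + x2(y3-y1) + x3(y1-y2)| / 2
= |-20*(-10-10) + -1*(10-0) + -17*(0--10)| / 2
= 110

110


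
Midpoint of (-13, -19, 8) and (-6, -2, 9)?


Midpoint = ((-13+-6)/2, (-19+-2)/2, (8+9)/2) = (-9.5, -10.5, 8.5)

(-9.5, -10.5, 8.5)


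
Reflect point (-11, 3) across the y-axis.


Reflection across y-axis: (x, y) -> (-x, y)
(-11, 3) -> (11, 3)

(11, 3)


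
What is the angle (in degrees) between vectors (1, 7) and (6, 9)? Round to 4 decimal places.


dot = 1*6 + 7*9 = 69
|u| = 7.0711, |v| = 10.8167
cos(angle) = 0.9021
angle = 25.56 degrees

25.56 degrees


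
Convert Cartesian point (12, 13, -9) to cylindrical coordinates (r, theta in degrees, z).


r = sqrt(12^2 + 13^2) = 17.6918
theta = atan2(13, 12) = 47.2906 deg
z = -9

r = 17.6918, theta = 47.2906 deg, z = -9


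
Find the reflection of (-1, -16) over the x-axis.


Reflection across x-axis: (x, y) -> (x, -y)
(-1, -16) -> (-1, 16)

(-1, 16)


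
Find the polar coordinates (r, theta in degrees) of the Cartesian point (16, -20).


r = sqrt(16^2 + (-20)^2) = 25.6125
theta = atan2(-20, 16) = 308.6598 degrees

r = 25.6125, theta = 308.6598 degrees


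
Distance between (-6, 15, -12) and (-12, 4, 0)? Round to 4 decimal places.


d = sqrt((-12--6)^2 + (4-15)^2 + (0--12)^2) = 17.3494

17.3494


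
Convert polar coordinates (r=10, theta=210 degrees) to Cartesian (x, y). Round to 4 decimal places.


x = 10 * cos(210) = -8.6603
y = 10 * sin(210) = -5

(-8.6603, -5)


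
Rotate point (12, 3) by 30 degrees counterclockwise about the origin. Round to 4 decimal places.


x' = 12*cos(30) - 3*sin(30) = 8.8923
y' = 12*sin(30) + 3*cos(30) = 8.5981

(8.8923, 8.5981)


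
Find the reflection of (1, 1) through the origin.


Reflection through origin: (x, y) -> (-x, -y)
(1, 1) -> (-1, -1)

(-1, -1)


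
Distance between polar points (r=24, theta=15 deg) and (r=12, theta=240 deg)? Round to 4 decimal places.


d = sqrt(r1^2 + r2^2 - 2*r1*r2*cos(t2-t1))
d = sqrt(24^2 + 12^2 - 2*24*12*cos(240-15)) = 33.5752

33.5752


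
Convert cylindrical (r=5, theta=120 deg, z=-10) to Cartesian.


x = 5 * cos(120) = -2.5
y = 5 * sin(120) = 4.3301
z = -10

(-2.5, 4.3301, -10)


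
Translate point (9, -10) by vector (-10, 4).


Translation: (x+dx, y+dy) = (9+-10, -10+4) = (-1, -6)

(-1, -6)


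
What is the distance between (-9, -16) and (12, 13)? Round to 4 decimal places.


d = sqrt((12--9)^2 + (13--16)^2) = 35.805

35.805


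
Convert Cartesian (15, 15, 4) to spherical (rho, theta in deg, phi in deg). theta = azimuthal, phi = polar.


rho = sqrt(15^2 + 15^2 + 4^2) = 21.587
theta = atan2(15, 15) = 45 deg
phi = acos(4/21.587) = 79.3216 deg

rho = 21.587, theta = 45 deg, phi = 79.3216 deg


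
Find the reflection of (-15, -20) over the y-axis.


Reflection across y-axis: (x, y) -> (-x, y)
(-15, -20) -> (15, -20)

(15, -20)


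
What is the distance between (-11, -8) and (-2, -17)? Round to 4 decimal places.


d = sqrt((-2--11)^2 + (-17--8)^2) = 12.7279

12.7279


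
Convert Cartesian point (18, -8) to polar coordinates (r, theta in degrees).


r = sqrt(18^2 + (-8)^2) = 19.6977
theta = atan2(-8, 18) = 336.0375 degrees

r = 19.6977, theta = 336.0375 degrees


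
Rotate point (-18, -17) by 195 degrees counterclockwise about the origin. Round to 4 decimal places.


x' = -18*cos(195) - -17*sin(195) = 12.9867
y' = -18*sin(195) + -17*cos(195) = 21.0795

(12.9867, 21.0795)


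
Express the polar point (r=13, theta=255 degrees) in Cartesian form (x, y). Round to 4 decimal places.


x = 13 * cos(255) = -3.3646
y = 13 * sin(255) = -12.557

(-3.3646, -12.557)


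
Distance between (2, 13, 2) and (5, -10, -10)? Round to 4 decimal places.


d = sqrt((5-2)^2 + (-10-13)^2 + (-10-2)^2) = 26.1151

26.1151


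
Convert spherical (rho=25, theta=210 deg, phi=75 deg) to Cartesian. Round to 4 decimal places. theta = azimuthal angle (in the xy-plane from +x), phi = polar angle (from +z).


x = 25 * sin(75) * cos(210) = -20.9129
y = 25 * sin(75) * sin(210) = -12.0741
z = 25 * cos(75) = 6.4705

(-20.9129, -12.0741, 6.4705)


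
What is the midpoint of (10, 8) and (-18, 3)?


Midpoint = ((10+-18)/2, (8+3)/2) = (-4, 5.5)

(-4, 5.5)


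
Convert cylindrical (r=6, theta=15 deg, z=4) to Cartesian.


x = 6 * cos(15) = 5.7956
y = 6 * sin(15) = 1.5529
z = 4

(5.7956, 1.5529, 4)


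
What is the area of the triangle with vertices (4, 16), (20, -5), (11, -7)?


Area = |x1(y2-y3) + x2(y3-y1) + x3(y1-y2)| / 2
= |4*(-5--7) + 20*(-7-16) + 11*(16--5)| / 2
= 110.5

110.5


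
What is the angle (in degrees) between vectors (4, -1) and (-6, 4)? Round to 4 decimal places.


dot = 4*-6 + -1*4 = -28
|u| = 4.1231, |v| = 7.2111
cos(angle) = -0.9417
angle = 160.3462 degrees

160.3462 degrees


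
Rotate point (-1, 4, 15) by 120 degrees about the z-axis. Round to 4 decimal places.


x' = -1*cos(120) - 4*sin(120) = -2.9641
y' = -1*sin(120) + 4*cos(120) = -2.866
z' = 15

(-2.9641, -2.866, 15)


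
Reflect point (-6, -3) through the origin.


Reflection through origin: (x, y) -> (-x, -y)
(-6, -3) -> (6, 3)

(6, 3)


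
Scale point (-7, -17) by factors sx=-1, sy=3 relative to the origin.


Scaling: (x*sx, y*sy) = (-7*-1, -17*3) = (7, -51)

(7, -51)


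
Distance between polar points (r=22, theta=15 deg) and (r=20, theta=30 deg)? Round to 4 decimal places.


d = sqrt(r1^2 + r2^2 - 2*r1*r2*cos(t2-t1))
d = sqrt(22^2 + 20^2 - 2*22*20*cos(30-15)) = 5.8297

5.8297


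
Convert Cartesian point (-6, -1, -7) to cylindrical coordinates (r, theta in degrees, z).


r = sqrt((-6)^2 + (-1)^2) = 6.0828
theta = atan2(-1, -6) = 189.4623 deg
z = -7

r = 6.0828, theta = 189.4623 deg, z = -7


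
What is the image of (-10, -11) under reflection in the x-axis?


Reflection across x-axis: (x, y) -> (x, -y)
(-10, -11) -> (-10, 11)

(-10, 11)


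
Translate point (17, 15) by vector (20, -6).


Translation: (x+dx, y+dy) = (17+20, 15+-6) = (37, 9)

(37, 9)


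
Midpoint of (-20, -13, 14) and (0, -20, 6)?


Midpoint = ((-20+0)/2, (-13+-20)/2, (14+6)/2) = (-10, -16.5, 10)

(-10, -16.5, 10)


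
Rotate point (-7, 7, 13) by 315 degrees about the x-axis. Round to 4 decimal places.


x' = -7
y' = 7*cos(315) - 13*sin(315) = 14.1421
z' = 7*sin(315) + 13*cos(315) = 4.2426

(-7, 14.1421, 4.2426)


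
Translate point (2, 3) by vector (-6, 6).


Translation: (x+dx, y+dy) = (2+-6, 3+6) = (-4, 9)

(-4, 9)


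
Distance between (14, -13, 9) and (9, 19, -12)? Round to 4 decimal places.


d = sqrt((9-14)^2 + (19--13)^2 + (-12-9)^2) = 38.6005

38.6005


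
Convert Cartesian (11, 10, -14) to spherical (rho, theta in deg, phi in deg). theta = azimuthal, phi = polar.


rho = sqrt(11^2 + 10^2 + (-14)^2) = 20.4206
theta = atan2(10, 11) = 42.2737 deg
phi = acos(-14/20.4206) = 133.2815 deg

rho = 20.4206, theta = 42.2737 deg, phi = 133.2815 deg


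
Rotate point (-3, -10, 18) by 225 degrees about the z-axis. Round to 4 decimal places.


x' = -3*cos(225) - -10*sin(225) = -4.9497
y' = -3*sin(225) + -10*cos(225) = 9.1924
z' = 18

(-4.9497, 9.1924, 18)


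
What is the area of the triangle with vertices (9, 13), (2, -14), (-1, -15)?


Area = |x1(y2-y3) + x2(y3-y1) + x3(y1-y2)| / 2
= |9*(-14--15) + 2*(-15-13) + -1*(13--14)| / 2
= 37

37


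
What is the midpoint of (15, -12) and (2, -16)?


Midpoint = ((15+2)/2, (-12+-16)/2) = (8.5, -14)

(8.5, -14)


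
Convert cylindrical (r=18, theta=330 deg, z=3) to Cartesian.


x = 18 * cos(330) = 15.5885
y = 18 * sin(330) = -9
z = 3

(15.5885, -9, 3)


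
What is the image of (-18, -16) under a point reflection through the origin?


Reflection through origin: (x, y) -> (-x, -y)
(-18, -16) -> (18, 16)

(18, 16)


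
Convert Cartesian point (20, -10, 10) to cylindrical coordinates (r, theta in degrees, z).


r = sqrt(20^2 + (-10)^2) = 22.3607
theta = atan2(-10, 20) = 333.4349 deg
z = 10

r = 22.3607, theta = 333.4349 deg, z = 10


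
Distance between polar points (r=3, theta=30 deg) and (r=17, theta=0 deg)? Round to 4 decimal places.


d = sqrt(r1^2 + r2^2 - 2*r1*r2*cos(t2-t1))
d = sqrt(3^2 + 17^2 - 2*3*17*cos(0-30)) = 14.4798

14.4798


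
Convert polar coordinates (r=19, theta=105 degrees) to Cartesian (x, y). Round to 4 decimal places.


x = 19 * cos(105) = -4.9176
y = 19 * sin(105) = 18.3526

(-4.9176, 18.3526)


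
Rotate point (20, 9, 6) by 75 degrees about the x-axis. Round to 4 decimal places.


x' = 20
y' = 9*cos(75) - 6*sin(75) = -3.4662
z' = 9*sin(75) + 6*cos(75) = 10.2462

(20, -3.4662, 10.2462)


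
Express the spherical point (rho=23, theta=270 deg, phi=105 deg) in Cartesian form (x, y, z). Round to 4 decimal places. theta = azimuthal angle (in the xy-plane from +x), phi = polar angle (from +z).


x = 23 * sin(105) * cos(270) = 0
y = 23 * sin(105) * sin(270) = -22.2163
z = 23 * cos(105) = -5.9528

(0, -22.2163, -5.9528)


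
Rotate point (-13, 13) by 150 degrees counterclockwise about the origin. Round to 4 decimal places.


x' = -13*cos(150) - 13*sin(150) = 4.7583
y' = -13*sin(150) + 13*cos(150) = -17.7583

(4.7583, -17.7583)


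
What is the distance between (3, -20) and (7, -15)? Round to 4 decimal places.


d = sqrt((7-3)^2 + (-15--20)^2) = 6.4031

6.4031


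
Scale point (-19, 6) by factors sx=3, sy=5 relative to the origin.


Scaling: (x*sx, y*sy) = (-19*3, 6*5) = (-57, 30)

(-57, 30)


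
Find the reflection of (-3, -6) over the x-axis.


Reflection across x-axis: (x, y) -> (x, -y)
(-3, -6) -> (-3, 6)

(-3, 6)


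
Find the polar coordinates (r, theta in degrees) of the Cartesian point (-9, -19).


r = sqrt((-9)^2 + (-19)^2) = 21.0238
theta = atan2(-19, -9) = 244.6538 degrees

r = 21.0238, theta = 244.6538 degrees


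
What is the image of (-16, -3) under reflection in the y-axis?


Reflection across y-axis: (x, y) -> (-x, y)
(-16, -3) -> (16, -3)

(16, -3)


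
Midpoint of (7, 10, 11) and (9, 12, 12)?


Midpoint = ((7+9)/2, (10+12)/2, (11+12)/2) = (8, 11, 11.5)

(8, 11, 11.5)


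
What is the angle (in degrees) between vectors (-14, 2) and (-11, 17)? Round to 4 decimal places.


dot = -14*-11 + 2*17 = 188
|u| = 14.1421, |v| = 20.2485
cos(angle) = 0.6565
angle = 48.9647 degrees

48.9647 degrees


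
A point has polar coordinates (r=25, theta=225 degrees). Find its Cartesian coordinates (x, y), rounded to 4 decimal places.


x = 25 * cos(225) = -17.6777
y = 25 * sin(225) = -17.6777

(-17.6777, -17.6777)


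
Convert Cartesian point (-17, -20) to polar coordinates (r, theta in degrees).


r = sqrt((-17)^2 + (-20)^2) = 26.2488
theta = atan2(-20, -17) = 229.6355 degrees

r = 26.2488, theta = 229.6355 degrees


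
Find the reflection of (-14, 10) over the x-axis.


Reflection across x-axis: (x, y) -> (x, -y)
(-14, 10) -> (-14, -10)

(-14, -10)


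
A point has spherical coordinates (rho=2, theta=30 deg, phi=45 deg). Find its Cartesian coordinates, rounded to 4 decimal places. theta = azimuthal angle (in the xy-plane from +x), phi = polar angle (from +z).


x = 2 * sin(45) * cos(30) = 1.2247
y = 2 * sin(45) * sin(30) = 0.7071
z = 2 * cos(45) = 1.4142

(1.2247, 0.7071, 1.4142)


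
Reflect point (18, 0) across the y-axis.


Reflection across y-axis: (x, y) -> (-x, y)
(18, 0) -> (-18, 0)

(-18, 0)


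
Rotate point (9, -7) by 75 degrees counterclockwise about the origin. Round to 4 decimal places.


x' = 9*cos(75) - -7*sin(75) = 9.0909
y' = 9*sin(75) + -7*cos(75) = 6.8816

(9.0909, 6.8816)


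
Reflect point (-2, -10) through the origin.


Reflection through origin: (x, y) -> (-x, -y)
(-2, -10) -> (2, 10)

(2, 10)


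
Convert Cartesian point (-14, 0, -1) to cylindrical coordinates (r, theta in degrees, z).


r = sqrt((-14)^2 + 0^2) = 14
theta = atan2(0, -14) = 180 deg
z = -1

r = 14, theta = 180 deg, z = -1


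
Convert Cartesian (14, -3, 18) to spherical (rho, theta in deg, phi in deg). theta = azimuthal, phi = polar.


rho = sqrt(14^2 + (-3)^2 + 18^2) = 23
theta = atan2(-3, 14) = 347.9052 deg
phi = acos(18/23) = 38.5 deg

rho = 23, theta = 347.9052 deg, phi = 38.5 deg


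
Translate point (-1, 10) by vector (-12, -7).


Translation: (x+dx, y+dy) = (-1+-12, 10+-7) = (-13, 3)

(-13, 3)


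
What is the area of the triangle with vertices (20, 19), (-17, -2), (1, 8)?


Area = |x1(y2-y3) + x2(y3-y1) + x3(y1-y2)| / 2
= |20*(-2-8) + -17*(8-19) + 1*(19--2)| / 2
= 4

4


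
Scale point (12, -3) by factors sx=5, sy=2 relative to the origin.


Scaling: (x*sx, y*sy) = (12*5, -3*2) = (60, -6)

(60, -6)


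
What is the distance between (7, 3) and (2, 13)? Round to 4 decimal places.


d = sqrt((2-7)^2 + (13-3)^2) = 11.1803

11.1803


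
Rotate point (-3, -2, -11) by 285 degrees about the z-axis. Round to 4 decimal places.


x' = -3*cos(285) - -2*sin(285) = -2.7083
y' = -3*sin(285) + -2*cos(285) = 2.3801
z' = -11

(-2.7083, 2.3801, -11)


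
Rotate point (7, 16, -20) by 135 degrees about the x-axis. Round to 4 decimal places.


x' = 7
y' = 16*cos(135) - -20*sin(135) = 2.8284
z' = 16*sin(135) + -20*cos(135) = 25.4558

(7, 2.8284, 25.4558)


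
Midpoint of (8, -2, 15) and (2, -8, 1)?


Midpoint = ((8+2)/2, (-2+-8)/2, (15+1)/2) = (5, -5, 8)

(5, -5, 8)


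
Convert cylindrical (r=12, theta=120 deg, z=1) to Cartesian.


x = 12 * cos(120) = -6
y = 12 * sin(120) = 10.3923
z = 1

(-6, 10.3923, 1)


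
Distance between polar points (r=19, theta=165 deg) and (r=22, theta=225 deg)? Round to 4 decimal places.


d = sqrt(r1^2 + r2^2 - 2*r1*r2*cos(t2-t1))
d = sqrt(19^2 + 22^2 - 2*19*22*cos(225-165)) = 20.664

20.664


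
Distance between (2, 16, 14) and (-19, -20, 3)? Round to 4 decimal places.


d = sqrt((-19-2)^2 + (-20-16)^2 + (3-14)^2) = 43.1045

43.1045


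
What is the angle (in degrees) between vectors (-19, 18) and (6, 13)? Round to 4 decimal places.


dot = -19*6 + 18*13 = 120
|u| = 26.1725, |v| = 14.3178
cos(angle) = 0.3202
angle = 71.3233 degrees

71.3233 degrees


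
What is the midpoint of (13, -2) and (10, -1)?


Midpoint = ((13+10)/2, (-2+-1)/2) = (11.5, -1.5)

(11.5, -1.5)


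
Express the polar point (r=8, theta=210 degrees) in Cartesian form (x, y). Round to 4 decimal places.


x = 8 * cos(210) = -6.9282
y = 8 * sin(210) = -4

(-6.9282, -4)


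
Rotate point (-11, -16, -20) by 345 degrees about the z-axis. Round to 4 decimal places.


x' = -11*cos(345) - -16*sin(345) = -14.7663
y' = -11*sin(345) + -16*cos(345) = -12.6078
z' = -20

(-14.7663, -12.6078, -20)


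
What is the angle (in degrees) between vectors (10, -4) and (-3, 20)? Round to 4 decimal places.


dot = 10*-3 + -4*20 = -110
|u| = 10.7703, |v| = 20.2237
cos(angle) = -0.505
angle = 120.3322 degrees

120.3322 degrees


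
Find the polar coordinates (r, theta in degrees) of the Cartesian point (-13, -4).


r = sqrt((-13)^2 + (-4)^2) = 13.6015
theta = atan2(-4, -13) = 197.1027 degrees

r = 13.6015, theta = 197.1027 degrees


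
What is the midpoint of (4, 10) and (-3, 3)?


Midpoint = ((4+-3)/2, (10+3)/2) = (0.5, 6.5)

(0.5, 6.5)


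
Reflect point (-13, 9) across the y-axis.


Reflection across y-axis: (x, y) -> (-x, y)
(-13, 9) -> (13, 9)

(13, 9)


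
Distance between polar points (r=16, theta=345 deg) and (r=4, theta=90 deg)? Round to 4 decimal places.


d = sqrt(r1^2 + r2^2 - 2*r1*r2*cos(t2-t1))
d = sqrt(16^2 + 4^2 - 2*16*4*cos(90-345)) = 17.4679

17.4679


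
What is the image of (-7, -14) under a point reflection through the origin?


Reflection through origin: (x, y) -> (-x, -y)
(-7, -14) -> (7, 14)

(7, 14)


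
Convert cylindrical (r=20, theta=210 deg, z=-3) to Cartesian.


x = 20 * cos(210) = -17.3205
y = 20 * sin(210) = -10
z = -3

(-17.3205, -10, -3)


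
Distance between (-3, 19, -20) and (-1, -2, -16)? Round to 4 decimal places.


d = sqrt((-1--3)^2 + (-2-19)^2 + (-16--20)^2) = 21.4709

21.4709


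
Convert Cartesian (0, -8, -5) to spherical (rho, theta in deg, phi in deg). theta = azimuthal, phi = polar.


rho = sqrt(0^2 + (-8)^2 + (-5)^2) = 9.434
theta = atan2(-8, 0) = 270 deg
phi = acos(-5/9.434) = 122.0054 deg

rho = 9.434, theta = 270 deg, phi = 122.0054 deg


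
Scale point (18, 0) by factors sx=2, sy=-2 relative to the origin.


Scaling: (x*sx, y*sy) = (18*2, 0*-2) = (36, 0)

(36, 0)


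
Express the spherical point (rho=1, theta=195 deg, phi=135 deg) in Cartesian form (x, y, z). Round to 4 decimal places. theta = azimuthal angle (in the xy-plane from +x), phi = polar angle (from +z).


x = 1 * sin(135) * cos(195) = -0.683
y = 1 * sin(135) * sin(195) = -0.183
z = 1 * cos(135) = -0.7071

(-0.683, -0.183, -0.7071)


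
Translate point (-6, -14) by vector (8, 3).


Translation: (x+dx, y+dy) = (-6+8, -14+3) = (2, -11)

(2, -11)


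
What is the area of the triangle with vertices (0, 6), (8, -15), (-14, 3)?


Area = |x1(y2-y3) + x2(y3-y1) + x3(y1-y2)| / 2
= |0*(-15-3) + 8*(3-6) + -14*(6--15)| / 2
= 159

159


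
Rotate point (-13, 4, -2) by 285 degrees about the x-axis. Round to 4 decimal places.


x' = -13
y' = 4*cos(285) - -2*sin(285) = -0.8966
z' = 4*sin(285) + -2*cos(285) = -4.3813

(-13, -0.8966, -4.3813)


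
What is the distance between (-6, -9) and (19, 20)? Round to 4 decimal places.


d = sqrt((19--6)^2 + (20--9)^2) = 38.2884

38.2884


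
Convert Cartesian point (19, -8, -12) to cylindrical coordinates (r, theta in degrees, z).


r = sqrt(19^2 + (-8)^2) = 20.6155
theta = atan2(-8, 19) = 337.1663 deg
z = -12

r = 20.6155, theta = 337.1663 deg, z = -12


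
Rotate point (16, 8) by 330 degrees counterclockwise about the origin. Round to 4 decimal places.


x' = 16*cos(330) - 8*sin(330) = 17.8564
y' = 16*sin(330) + 8*cos(330) = -1.0718

(17.8564, -1.0718)


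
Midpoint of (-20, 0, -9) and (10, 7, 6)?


Midpoint = ((-20+10)/2, (0+7)/2, (-9+6)/2) = (-5, 3.5, -1.5)

(-5, 3.5, -1.5)


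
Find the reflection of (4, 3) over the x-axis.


Reflection across x-axis: (x, y) -> (x, -y)
(4, 3) -> (4, -3)

(4, -3)


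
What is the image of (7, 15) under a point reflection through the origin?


Reflection through origin: (x, y) -> (-x, -y)
(7, 15) -> (-7, -15)

(-7, -15)


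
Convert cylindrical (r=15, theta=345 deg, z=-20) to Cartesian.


x = 15 * cos(345) = 14.4889
y = 15 * sin(345) = -3.8823
z = -20

(14.4889, -3.8823, -20)


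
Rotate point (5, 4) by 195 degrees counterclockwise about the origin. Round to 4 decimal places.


x' = 5*cos(195) - 4*sin(195) = -3.7944
y' = 5*sin(195) + 4*cos(195) = -5.1578

(-3.7944, -5.1578)


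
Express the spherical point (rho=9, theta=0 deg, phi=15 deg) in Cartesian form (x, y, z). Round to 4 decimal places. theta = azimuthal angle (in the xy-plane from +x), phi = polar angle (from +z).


x = 9 * sin(15) * cos(0) = 2.3294
y = 9 * sin(15) * sin(0) = 0
z = 9 * cos(15) = 8.6933

(2.3294, 0, 8.6933)


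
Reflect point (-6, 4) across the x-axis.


Reflection across x-axis: (x, y) -> (x, -y)
(-6, 4) -> (-6, -4)

(-6, -4)


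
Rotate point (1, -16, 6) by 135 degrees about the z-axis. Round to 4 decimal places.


x' = 1*cos(135) - -16*sin(135) = 10.6066
y' = 1*sin(135) + -16*cos(135) = 12.0208
z' = 6

(10.6066, 12.0208, 6)


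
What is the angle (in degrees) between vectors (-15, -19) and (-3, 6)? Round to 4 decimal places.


dot = -15*-3 + -19*6 = -69
|u| = 24.2074, |v| = 6.7082
cos(angle) = -0.4249
angle = 115.1448 degrees

115.1448 degrees


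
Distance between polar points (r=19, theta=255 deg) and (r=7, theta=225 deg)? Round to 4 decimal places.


d = sqrt(r1^2 + r2^2 - 2*r1*r2*cos(t2-t1))
d = sqrt(19^2 + 7^2 - 2*19*7*cos(225-255)) = 13.4029

13.4029


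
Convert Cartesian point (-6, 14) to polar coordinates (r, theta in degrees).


r = sqrt((-6)^2 + 14^2) = 15.2315
theta = atan2(14, -6) = 113.1986 degrees

r = 15.2315, theta = 113.1986 degrees


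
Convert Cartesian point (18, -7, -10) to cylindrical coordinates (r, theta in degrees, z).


r = sqrt(18^2 + (-7)^2) = 19.3132
theta = atan2(-7, 18) = 338.7495 deg
z = -10

r = 19.3132, theta = 338.7495 deg, z = -10


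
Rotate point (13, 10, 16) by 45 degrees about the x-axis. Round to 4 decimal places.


x' = 13
y' = 10*cos(45) - 16*sin(45) = -4.2426
z' = 10*sin(45) + 16*cos(45) = 18.3848

(13, -4.2426, 18.3848)


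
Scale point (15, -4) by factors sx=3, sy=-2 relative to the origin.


Scaling: (x*sx, y*sy) = (15*3, -4*-2) = (45, 8)

(45, 8)


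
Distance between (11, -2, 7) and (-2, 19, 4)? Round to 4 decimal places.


d = sqrt((-2-11)^2 + (19--2)^2 + (4-7)^2) = 24.8797

24.8797


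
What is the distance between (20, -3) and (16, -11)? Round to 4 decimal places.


d = sqrt((16-20)^2 + (-11--3)^2) = 8.9443

8.9443


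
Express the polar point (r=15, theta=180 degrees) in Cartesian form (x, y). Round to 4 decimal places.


x = 15 * cos(180) = -15
y = 15 * sin(180) = 0

(-15, 0)


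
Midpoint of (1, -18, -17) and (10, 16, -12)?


Midpoint = ((1+10)/2, (-18+16)/2, (-17+-12)/2) = (5.5, -1, -14.5)

(5.5, -1, -14.5)


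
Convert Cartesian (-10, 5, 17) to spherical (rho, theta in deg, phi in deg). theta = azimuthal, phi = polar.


rho = sqrt((-10)^2 + 5^2 + 17^2) = 20.347
theta = atan2(5, -10) = 153.4349 deg
phi = acos(17/20.347) = 33.3316 deg

rho = 20.347, theta = 153.4349 deg, phi = 33.3316 deg


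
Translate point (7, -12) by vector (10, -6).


Translation: (x+dx, y+dy) = (7+10, -12+-6) = (17, -18)

(17, -18)


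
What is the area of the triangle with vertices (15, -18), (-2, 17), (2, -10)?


Area = |x1(y2-y3) + x2(y3-y1) + x3(y1-y2)| / 2
= |15*(17--10) + -2*(-10--18) + 2*(-18-17)| / 2
= 159.5

159.5


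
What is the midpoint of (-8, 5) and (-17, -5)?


Midpoint = ((-8+-17)/2, (5+-5)/2) = (-12.5, 0)

(-12.5, 0)


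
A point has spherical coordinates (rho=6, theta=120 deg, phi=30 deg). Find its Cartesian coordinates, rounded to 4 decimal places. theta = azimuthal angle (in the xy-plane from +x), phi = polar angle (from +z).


x = 6 * sin(30) * cos(120) = -1.5
y = 6 * sin(30) * sin(120) = 2.5981
z = 6 * cos(30) = 5.1962

(-1.5, 2.5981, 5.1962)


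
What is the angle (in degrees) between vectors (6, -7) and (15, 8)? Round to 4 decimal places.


dot = 6*15 + -7*8 = 34
|u| = 9.2195, |v| = 17
cos(angle) = 0.2169
angle = 77.4712 degrees

77.4712 degrees


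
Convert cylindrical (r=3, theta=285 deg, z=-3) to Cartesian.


x = 3 * cos(285) = 0.7765
y = 3 * sin(285) = -2.8978
z = -3

(0.7765, -2.8978, -3)


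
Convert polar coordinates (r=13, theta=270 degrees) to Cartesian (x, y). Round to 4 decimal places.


x = 13 * cos(270) = 0
y = 13 * sin(270) = -13

(0, -13)


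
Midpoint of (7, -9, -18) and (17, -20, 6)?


Midpoint = ((7+17)/2, (-9+-20)/2, (-18+6)/2) = (12, -14.5, -6)

(12, -14.5, -6)


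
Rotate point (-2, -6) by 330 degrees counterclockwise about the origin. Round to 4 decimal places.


x' = -2*cos(330) - -6*sin(330) = -4.7321
y' = -2*sin(330) + -6*cos(330) = -4.1962

(-4.7321, -4.1962)


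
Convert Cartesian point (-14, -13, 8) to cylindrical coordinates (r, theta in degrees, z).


r = sqrt((-14)^2 + (-13)^2) = 19.105
theta = atan2(-13, -14) = 222.8789 deg
z = 8

r = 19.105, theta = 222.8789 deg, z = 8


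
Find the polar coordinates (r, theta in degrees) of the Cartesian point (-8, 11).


r = sqrt((-8)^2 + 11^2) = 13.6015
theta = atan2(11, -8) = 126.0274 degrees

r = 13.6015, theta = 126.0274 degrees


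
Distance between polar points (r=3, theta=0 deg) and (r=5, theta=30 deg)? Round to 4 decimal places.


d = sqrt(r1^2 + r2^2 - 2*r1*r2*cos(t2-t1))
d = sqrt(3^2 + 5^2 - 2*3*5*cos(30-0)) = 2.8318

2.8318


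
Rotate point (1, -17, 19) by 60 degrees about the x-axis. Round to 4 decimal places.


x' = 1
y' = -17*cos(60) - 19*sin(60) = -24.9545
z' = -17*sin(60) + 19*cos(60) = -5.2224

(1, -24.9545, -5.2224)


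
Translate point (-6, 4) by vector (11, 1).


Translation: (x+dx, y+dy) = (-6+11, 4+1) = (5, 5)

(5, 5)


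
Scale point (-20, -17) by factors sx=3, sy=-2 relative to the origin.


Scaling: (x*sx, y*sy) = (-20*3, -17*-2) = (-60, 34)

(-60, 34)


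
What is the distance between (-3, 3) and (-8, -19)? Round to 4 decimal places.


d = sqrt((-8--3)^2 + (-19-3)^2) = 22.561

22.561


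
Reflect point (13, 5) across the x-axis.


Reflection across x-axis: (x, y) -> (x, -y)
(13, 5) -> (13, -5)

(13, -5)


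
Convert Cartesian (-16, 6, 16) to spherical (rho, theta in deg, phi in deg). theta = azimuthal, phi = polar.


rho = sqrt((-16)^2 + 6^2 + 16^2) = 23.4094
theta = atan2(6, -16) = 159.444 deg
phi = acos(16/23.4094) = 46.8833 deg

rho = 23.4094, theta = 159.444 deg, phi = 46.8833 deg


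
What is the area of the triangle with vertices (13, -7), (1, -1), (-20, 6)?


Area = |x1(y2-y3) + x2(y3-y1) + x3(y1-y2)| / 2
= |13*(-1-6) + 1*(6--7) + -20*(-7--1)| / 2
= 21

21


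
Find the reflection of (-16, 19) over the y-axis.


Reflection across y-axis: (x, y) -> (-x, y)
(-16, 19) -> (16, 19)

(16, 19)


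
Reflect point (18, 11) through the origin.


Reflection through origin: (x, y) -> (-x, -y)
(18, 11) -> (-18, -11)

(-18, -11)


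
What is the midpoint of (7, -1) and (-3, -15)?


Midpoint = ((7+-3)/2, (-1+-15)/2) = (2, -8)

(2, -8)


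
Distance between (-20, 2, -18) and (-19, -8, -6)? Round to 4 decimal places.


d = sqrt((-19--20)^2 + (-8-2)^2 + (-6--18)^2) = 15.6525

15.6525


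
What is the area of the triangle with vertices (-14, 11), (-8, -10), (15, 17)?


Area = |x1(y2-y3) + x2(y3-y1) + x3(y1-y2)| / 2
= |-14*(-10-17) + -8*(17-11) + 15*(11--10)| / 2
= 322.5

322.5


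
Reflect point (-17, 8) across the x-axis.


Reflection across x-axis: (x, y) -> (x, -y)
(-17, 8) -> (-17, -8)

(-17, -8)


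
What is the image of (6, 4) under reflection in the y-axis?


Reflection across y-axis: (x, y) -> (-x, y)
(6, 4) -> (-6, 4)

(-6, 4)


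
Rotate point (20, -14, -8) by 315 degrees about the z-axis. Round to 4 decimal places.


x' = 20*cos(315) - -14*sin(315) = 4.2426
y' = 20*sin(315) + -14*cos(315) = -24.0416
z' = -8

(4.2426, -24.0416, -8)


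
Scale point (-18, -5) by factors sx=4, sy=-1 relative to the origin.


Scaling: (x*sx, y*sy) = (-18*4, -5*-1) = (-72, 5)

(-72, 5)


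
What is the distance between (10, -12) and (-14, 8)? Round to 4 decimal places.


d = sqrt((-14-10)^2 + (8--12)^2) = 31.241

31.241


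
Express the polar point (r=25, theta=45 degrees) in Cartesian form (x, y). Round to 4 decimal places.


x = 25 * cos(45) = 17.6777
y = 25 * sin(45) = 17.6777

(17.6777, 17.6777)


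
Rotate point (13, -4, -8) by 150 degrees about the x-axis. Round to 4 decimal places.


x' = 13
y' = -4*cos(150) - -8*sin(150) = 7.4641
z' = -4*sin(150) + -8*cos(150) = 4.9282

(13, 7.4641, 4.9282)


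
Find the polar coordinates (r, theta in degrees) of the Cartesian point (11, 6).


r = sqrt(11^2 + 6^2) = 12.53
theta = atan2(6, 11) = 28.6105 degrees

r = 12.53, theta = 28.6105 degrees


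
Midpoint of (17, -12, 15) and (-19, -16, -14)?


Midpoint = ((17+-19)/2, (-12+-16)/2, (15+-14)/2) = (-1, -14, 0.5)

(-1, -14, 0.5)


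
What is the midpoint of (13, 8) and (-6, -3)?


Midpoint = ((13+-6)/2, (8+-3)/2) = (3.5, 2.5)

(3.5, 2.5)


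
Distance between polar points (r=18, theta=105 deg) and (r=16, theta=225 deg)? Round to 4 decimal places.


d = sqrt(r1^2 + r2^2 - 2*r1*r2*cos(t2-t1))
d = sqrt(18^2 + 16^2 - 2*18*16*cos(225-105)) = 29.4618

29.4618


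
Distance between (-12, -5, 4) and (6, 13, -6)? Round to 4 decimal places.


d = sqrt((6--12)^2 + (13--5)^2 + (-6-4)^2) = 27.3496

27.3496


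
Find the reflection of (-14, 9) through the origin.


Reflection through origin: (x, y) -> (-x, -y)
(-14, 9) -> (14, -9)

(14, -9)


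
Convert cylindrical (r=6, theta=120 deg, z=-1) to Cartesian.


x = 6 * cos(120) = -3
y = 6 * sin(120) = 5.1962
z = -1

(-3, 5.1962, -1)


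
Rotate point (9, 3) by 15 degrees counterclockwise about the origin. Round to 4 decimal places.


x' = 9*cos(15) - 3*sin(15) = 7.9169
y' = 9*sin(15) + 3*cos(15) = 5.2271

(7.9169, 5.2271)


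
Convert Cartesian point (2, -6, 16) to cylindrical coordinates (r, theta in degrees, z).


r = sqrt(2^2 + (-6)^2) = 6.3246
theta = atan2(-6, 2) = 288.4349 deg
z = 16

r = 6.3246, theta = 288.4349 deg, z = 16


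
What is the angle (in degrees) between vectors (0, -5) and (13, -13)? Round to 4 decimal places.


dot = 0*13 + -5*-13 = 65
|u| = 5, |v| = 18.3848
cos(angle) = 0.7071
angle = 45 degrees

45 degrees


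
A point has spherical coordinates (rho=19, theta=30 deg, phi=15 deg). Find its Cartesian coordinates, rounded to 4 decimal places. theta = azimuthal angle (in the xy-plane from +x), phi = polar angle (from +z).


x = 19 * sin(15) * cos(30) = 4.2587
y = 19 * sin(15) * sin(30) = 2.4588
z = 19 * cos(15) = 18.3526

(4.2587, 2.4588, 18.3526)


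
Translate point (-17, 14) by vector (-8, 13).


Translation: (x+dx, y+dy) = (-17+-8, 14+13) = (-25, 27)

(-25, 27)


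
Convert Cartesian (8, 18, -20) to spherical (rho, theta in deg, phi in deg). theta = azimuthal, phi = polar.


rho = sqrt(8^2 + 18^2 + (-20)^2) = 28.0713
theta = atan2(18, 8) = 66.0375 deg
phi = acos(-20/28.0713) = 135.4363 deg

rho = 28.0713, theta = 66.0375 deg, phi = 135.4363 deg


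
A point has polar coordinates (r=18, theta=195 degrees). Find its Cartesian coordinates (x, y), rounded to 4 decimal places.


x = 18 * cos(195) = -17.3867
y = 18 * sin(195) = -4.6587

(-17.3867, -4.6587)


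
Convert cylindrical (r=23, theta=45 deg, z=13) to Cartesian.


x = 23 * cos(45) = 16.2635
y = 23 * sin(45) = 16.2635
z = 13

(16.2635, 16.2635, 13)


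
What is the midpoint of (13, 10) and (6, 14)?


Midpoint = ((13+6)/2, (10+14)/2) = (9.5, 12)

(9.5, 12)


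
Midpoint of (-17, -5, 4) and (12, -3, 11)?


Midpoint = ((-17+12)/2, (-5+-3)/2, (4+11)/2) = (-2.5, -4, 7.5)

(-2.5, -4, 7.5)


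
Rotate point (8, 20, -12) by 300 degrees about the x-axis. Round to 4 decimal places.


x' = 8
y' = 20*cos(300) - -12*sin(300) = -0.3923
z' = 20*sin(300) + -12*cos(300) = -23.3205

(8, -0.3923, -23.3205)


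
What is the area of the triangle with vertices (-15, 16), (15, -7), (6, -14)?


Area = |x1(y2-y3) + x2(y3-y1) + x3(y1-y2)| / 2
= |-15*(-7--14) + 15*(-14-16) + 6*(16--7)| / 2
= 208.5

208.5


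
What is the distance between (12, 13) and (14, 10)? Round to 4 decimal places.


d = sqrt((14-12)^2 + (10-13)^2) = 3.6056

3.6056


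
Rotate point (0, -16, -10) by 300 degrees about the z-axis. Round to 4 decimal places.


x' = 0*cos(300) - -16*sin(300) = -13.8564
y' = 0*sin(300) + -16*cos(300) = -8
z' = -10

(-13.8564, -8, -10)


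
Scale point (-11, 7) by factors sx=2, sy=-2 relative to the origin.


Scaling: (x*sx, y*sy) = (-11*2, 7*-2) = (-22, -14)

(-22, -14)


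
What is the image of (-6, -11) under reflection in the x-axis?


Reflection across x-axis: (x, y) -> (x, -y)
(-6, -11) -> (-6, 11)

(-6, 11)


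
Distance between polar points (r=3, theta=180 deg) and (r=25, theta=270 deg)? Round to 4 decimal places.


d = sqrt(r1^2 + r2^2 - 2*r1*r2*cos(t2-t1))
d = sqrt(3^2 + 25^2 - 2*3*25*cos(270-180)) = 25.1794

25.1794


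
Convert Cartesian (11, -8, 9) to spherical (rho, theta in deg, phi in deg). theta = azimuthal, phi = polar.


rho = sqrt(11^2 + (-8)^2 + 9^2) = 16.3095
theta = atan2(-8, 11) = 323.9726 deg
phi = acos(9/16.3095) = 56.5077 deg

rho = 16.3095, theta = 323.9726 deg, phi = 56.5077 deg


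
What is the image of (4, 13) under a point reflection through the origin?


Reflection through origin: (x, y) -> (-x, -y)
(4, 13) -> (-4, -13)

(-4, -13)


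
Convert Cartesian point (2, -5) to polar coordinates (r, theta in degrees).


r = sqrt(2^2 + (-5)^2) = 5.3852
theta = atan2(-5, 2) = 291.8014 degrees

r = 5.3852, theta = 291.8014 degrees


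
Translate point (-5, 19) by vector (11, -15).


Translation: (x+dx, y+dy) = (-5+11, 19+-15) = (6, 4)

(6, 4)


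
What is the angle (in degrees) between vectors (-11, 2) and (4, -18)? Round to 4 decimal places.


dot = -11*4 + 2*-18 = -80
|u| = 11.1803, |v| = 18.4391
cos(angle) = -0.3881
angle = 112.8337 degrees

112.8337 degrees


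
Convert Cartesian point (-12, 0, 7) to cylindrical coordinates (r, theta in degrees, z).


r = sqrt((-12)^2 + 0^2) = 12
theta = atan2(0, -12) = 180 deg
z = 7

r = 12, theta = 180 deg, z = 7


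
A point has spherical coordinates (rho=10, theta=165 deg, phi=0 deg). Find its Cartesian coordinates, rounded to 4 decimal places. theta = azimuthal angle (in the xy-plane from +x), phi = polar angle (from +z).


x = 10 * sin(0) * cos(165) = 0
y = 10 * sin(0) * sin(165) = 0
z = 10 * cos(0) = 10

(0, 0, 10)


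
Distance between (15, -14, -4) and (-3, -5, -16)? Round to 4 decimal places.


d = sqrt((-3-15)^2 + (-5--14)^2 + (-16--4)^2) = 23.4307

23.4307


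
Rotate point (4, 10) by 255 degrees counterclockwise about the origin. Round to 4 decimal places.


x' = 4*cos(255) - 10*sin(255) = 8.624
y' = 4*sin(255) + 10*cos(255) = -6.4519

(8.624, -6.4519)


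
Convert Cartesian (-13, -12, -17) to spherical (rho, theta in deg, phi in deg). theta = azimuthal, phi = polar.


rho = sqrt((-13)^2 + (-12)^2 + (-17)^2) = 24.5357
theta = atan2(-12, -13) = 222.7094 deg
phi = acos(-17/24.5357) = 133.8576 deg

rho = 24.5357, theta = 222.7094 deg, phi = 133.8576 deg
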